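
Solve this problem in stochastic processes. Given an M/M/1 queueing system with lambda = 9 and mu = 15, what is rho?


rho = lambda/mu
= 9/15
= 0.6000

0.6000


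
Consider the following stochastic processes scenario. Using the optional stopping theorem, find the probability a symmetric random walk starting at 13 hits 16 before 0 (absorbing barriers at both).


By optional stopping theorem: E(M at tau) = M(0) = 13
P(hit 16)*16 + P(hit 0)*0 = 13
P(hit 16) = (13 - 0)/(16 - 0) = 13/16 = 0.8125

0.8125


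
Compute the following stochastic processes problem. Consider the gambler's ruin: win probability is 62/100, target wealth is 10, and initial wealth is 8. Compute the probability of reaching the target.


Gambler's ruin formula:
r = q/p = 0.3800/0.6200 = 0.6129
P(win) = (1 - r^i)/(1 - r^N)
= (1 - 0.6129^8)/(1 - 0.6129^10)
= 0.9875

0.9875


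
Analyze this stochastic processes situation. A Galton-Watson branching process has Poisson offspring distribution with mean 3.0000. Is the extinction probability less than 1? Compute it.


Since mu = 3.0000 > 1, extinction prob q < 1.
Solve s = exp(mu*(s-1)) iteratively.
q = 0.0595

0.0595


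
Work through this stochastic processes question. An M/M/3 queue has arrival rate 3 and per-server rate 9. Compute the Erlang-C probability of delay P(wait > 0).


a = lambda/mu = 0.3333
rho = a/c = 0.1111
Erlang-C formula applied:
C(c,a) = 0.0050

0.0050


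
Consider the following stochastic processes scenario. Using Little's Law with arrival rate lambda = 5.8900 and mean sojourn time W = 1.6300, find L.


Little's Law: L = lambda * W
= 5.8900 * 1.6300
= 9.6007

9.6007


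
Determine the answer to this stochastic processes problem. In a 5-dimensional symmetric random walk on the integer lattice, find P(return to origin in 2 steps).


P(return in 2 steps) = P(reverse first step) = 1/(2d)
= 1/10
= 0.1000

0.1000


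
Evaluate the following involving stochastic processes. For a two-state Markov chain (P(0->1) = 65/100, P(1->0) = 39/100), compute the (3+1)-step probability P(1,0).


P^4 = P^3 * P^1
Computing via matrix multiplication of the transition matrix.
Entry (1,0) of P^4 = 0.3750

0.3750


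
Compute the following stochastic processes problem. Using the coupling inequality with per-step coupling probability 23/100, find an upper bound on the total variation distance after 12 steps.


TV distance bound <= (1-delta)^n
= (1 - 0.2300)^12
= 0.7700^12
= 0.0434

0.0434


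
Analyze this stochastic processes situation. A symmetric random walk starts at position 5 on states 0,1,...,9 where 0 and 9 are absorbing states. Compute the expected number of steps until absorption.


For symmetric RW on 0,...,N with absorbing barriers, E(i) = i*(N-i)
E(5) = 5 * 4 = 20

20


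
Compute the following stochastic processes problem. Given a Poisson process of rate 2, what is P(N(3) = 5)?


P(N(t)=k) = (lambda*t)^k * exp(-lambda*t) / k!
lambda*t = 6
= 6^5 * exp(-6) / 5!
= 7776 * 0.0025 / 120
= 0.1606

0.1606


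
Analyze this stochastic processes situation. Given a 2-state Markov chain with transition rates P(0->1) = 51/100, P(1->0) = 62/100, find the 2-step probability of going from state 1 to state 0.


Computing P^2 by matrix multiplication.
P = [[0.4900, 0.5100], [0.6200, 0.3800]]
After raising P to the power 2:
P^2(1,0) = 0.5394

0.5394


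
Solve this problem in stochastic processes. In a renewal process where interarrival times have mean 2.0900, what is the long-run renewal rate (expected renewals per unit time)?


Long-run renewal rate = 1/E(X)
= 1/2.0900
= 0.4785

0.4785


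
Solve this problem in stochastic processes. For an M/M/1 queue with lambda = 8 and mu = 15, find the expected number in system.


rho = 8/15 = 0.5333
L = rho/(1-rho)
= 0.5333/0.4667
= 1.1429

1.1429


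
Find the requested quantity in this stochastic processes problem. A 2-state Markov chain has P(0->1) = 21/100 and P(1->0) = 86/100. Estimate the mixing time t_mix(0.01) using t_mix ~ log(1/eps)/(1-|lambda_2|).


lambda_2 = |1 - p01 - p10| = |1 - 0.2100 - 0.8600| = 0.0700
t_mix ~ log(1/eps)/(1 - |lambda_2|)
= log(100)/(1 - 0.0700) = 4.6052/0.9300
= 4.9518

4.9518


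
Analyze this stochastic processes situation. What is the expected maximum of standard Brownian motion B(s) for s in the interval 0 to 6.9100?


E(max B(s)) = sqrt(2t/pi)
= sqrt(2*6.9100/pi)
= sqrt(4.3990)
= 2.0974

2.0974


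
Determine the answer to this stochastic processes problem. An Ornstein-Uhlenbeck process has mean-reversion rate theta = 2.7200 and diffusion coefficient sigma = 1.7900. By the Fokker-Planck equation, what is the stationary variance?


Stationary variance = sigma^2 / (2*theta)
= 1.7900^2 / (2*2.7200)
= 3.2041 / 5.4400
= 0.5890

0.5890


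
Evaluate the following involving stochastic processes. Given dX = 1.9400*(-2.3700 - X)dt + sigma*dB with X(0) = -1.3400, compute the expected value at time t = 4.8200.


E[X(t)] = mu + (X(0) - mu)*exp(-theta*t)
= -2.3700 + (-1.3400 - -2.3700)*exp(-1.9400*4.8200)
= -2.3700 + 1.0300 * 8.6896e-05
= -2.3699

-2.3699


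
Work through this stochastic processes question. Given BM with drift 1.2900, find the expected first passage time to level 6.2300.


Expected first passage time = a/mu
= 6.2300/1.2900
= 4.8295

4.8295


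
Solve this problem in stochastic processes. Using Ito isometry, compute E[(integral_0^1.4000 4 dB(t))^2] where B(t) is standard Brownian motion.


By Ito isometry: E[(int f dB)^2] = int f^2 dt
= 4^2 * 1.4000
= 16 * 1.4000 = 22.4000

22.4000


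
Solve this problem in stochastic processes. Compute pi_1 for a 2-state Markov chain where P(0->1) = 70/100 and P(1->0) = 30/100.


Stationary distribution: pi_0 = p10/(p01+p10), pi_1 = p01/(p01+p10)
p01 = 0.7000, p10 = 0.3000
pi_1 = 0.7000

0.7000


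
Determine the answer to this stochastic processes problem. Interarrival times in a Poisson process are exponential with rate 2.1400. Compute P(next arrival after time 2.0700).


P(X > t) = exp(-lambda * t)
= exp(-2.1400 * 2.0700)
= exp(-4.4298) = 0.0119

0.0119


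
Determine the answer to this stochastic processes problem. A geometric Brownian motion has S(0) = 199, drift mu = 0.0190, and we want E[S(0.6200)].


E[S(t)] = S(0) * exp(mu * t)
= 199 * exp(0.0190 * 0.6200)
= 199 * 1.0118
= 201.3581

201.3581


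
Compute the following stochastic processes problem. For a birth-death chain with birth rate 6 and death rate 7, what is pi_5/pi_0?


For birth-death process, pi_n/pi_0 = (lambda/mu)^n
= (6/7)^5
= 0.4627

0.4627


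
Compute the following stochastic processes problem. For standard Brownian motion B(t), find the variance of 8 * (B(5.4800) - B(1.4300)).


Var(alpha*(B(t)-B(s))) = alpha^2 * (t-s)
= 8^2 * (5.4800 - 1.4300)
= 64 * 4.0500
= 259.2000

259.2000


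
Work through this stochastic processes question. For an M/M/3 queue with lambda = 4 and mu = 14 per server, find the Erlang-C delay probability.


a = lambda/mu = 0.2857
rho = a/c = 0.0952
Erlang-C formula applied:
C(c,a) = 0.0032

0.0032


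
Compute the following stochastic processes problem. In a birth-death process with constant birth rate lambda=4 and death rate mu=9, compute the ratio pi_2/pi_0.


For birth-death process, pi_n/pi_0 = (lambda/mu)^n
= (4/9)^2
= 0.1975

0.1975


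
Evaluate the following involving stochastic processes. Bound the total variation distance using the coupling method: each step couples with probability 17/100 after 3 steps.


TV distance bound <= (1-delta)^n
= (1 - 0.1700)^3
= 0.8300^3
= 0.5718

0.5718


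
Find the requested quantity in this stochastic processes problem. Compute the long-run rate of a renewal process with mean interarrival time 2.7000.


Long-run renewal rate = 1/E(X)
= 1/2.7000
= 0.3704

0.3704


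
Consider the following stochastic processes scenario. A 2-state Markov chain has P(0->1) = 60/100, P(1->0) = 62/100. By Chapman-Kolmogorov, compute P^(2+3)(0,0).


P^5 = P^2 * P^3
Computing via matrix multiplication of the transition matrix.
Entry (0,0) of P^5 = 0.5079

0.5079


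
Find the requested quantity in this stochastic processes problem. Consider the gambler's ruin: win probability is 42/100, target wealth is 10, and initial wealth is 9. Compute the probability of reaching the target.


Gambler's ruin formula:
r = q/p = 0.5800/0.4200 = 1.3810
P(win) = (1 - r^i)/(1 - r^N)
= (1 - 1.3810^9)/(1 - 1.3810^10)
= 0.7127

0.7127


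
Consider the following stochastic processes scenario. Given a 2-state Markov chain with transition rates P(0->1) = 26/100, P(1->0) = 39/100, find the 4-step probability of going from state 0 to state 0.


Computing P^4 by matrix multiplication.
P = [[0.7400, 0.2600], [0.3900, 0.6100]]
After raising P to the power 4:
P^4(0,0) = 0.6060

0.6060


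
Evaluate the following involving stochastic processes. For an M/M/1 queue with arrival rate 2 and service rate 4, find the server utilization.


rho = lambda/mu
= 2/4
= 0.5000

0.5000


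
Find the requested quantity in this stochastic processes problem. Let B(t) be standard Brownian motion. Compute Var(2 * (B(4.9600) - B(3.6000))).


Var(alpha*(B(t)-B(s))) = alpha^2 * (t-s)
= 2^2 * (4.9600 - 3.6000)
= 4 * 1.3600
= 5.4400

5.4400


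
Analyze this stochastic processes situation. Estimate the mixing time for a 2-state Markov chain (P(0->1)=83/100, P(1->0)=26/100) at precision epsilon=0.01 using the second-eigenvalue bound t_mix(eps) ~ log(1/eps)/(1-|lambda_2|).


lambda_2 = |1 - p01 - p10| = |1 - 0.8300 - 0.2600| = 0.0900
t_mix ~ log(1/eps)/(1 - |lambda_2|)
= log(100)/(1 - 0.0900) = 4.6052/0.9100
= 5.0606

5.0606


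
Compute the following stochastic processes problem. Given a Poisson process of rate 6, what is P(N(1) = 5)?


P(N(t)=k) = (lambda*t)^k * exp(-lambda*t) / k!
lambda*t = 6
= 6^5 * exp(-6) / 5!
= 7776 * 0.0025 / 120
= 0.1606

0.1606


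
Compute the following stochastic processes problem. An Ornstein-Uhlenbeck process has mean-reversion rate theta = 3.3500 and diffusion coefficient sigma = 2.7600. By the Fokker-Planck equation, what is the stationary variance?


Stationary variance = sigma^2 / (2*theta)
= 2.7600^2 / (2*3.3500)
= 7.6176 / 6.7000
= 1.1370

1.1370


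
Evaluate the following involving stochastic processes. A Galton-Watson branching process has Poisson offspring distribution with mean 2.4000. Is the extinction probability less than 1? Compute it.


Since mu = 2.4000 > 1, extinction prob q < 1.
Solve s = exp(mu*(s-1)) iteratively.
q = 0.1214

0.1214


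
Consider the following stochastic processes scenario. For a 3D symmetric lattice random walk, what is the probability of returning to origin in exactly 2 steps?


P(return in 2 steps) = P(reverse first step) = 1/(2d)
= 1/6
= 0.1667

0.1667


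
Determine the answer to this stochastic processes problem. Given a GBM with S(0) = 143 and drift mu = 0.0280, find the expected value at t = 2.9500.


E[S(t)] = S(0) * exp(mu * t)
= 143 * exp(0.0280 * 2.9500)
= 143 * 1.0861
= 155.3133

155.3133


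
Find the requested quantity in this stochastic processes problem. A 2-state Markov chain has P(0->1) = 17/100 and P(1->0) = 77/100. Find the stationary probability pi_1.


Stationary distribution: pi_0 = p10/(p01+p10), pi_1 = p01/(p01+p10)
p01 = 0.1700, p10 = 0.7700
pi_1 = 0.1809

0.1809


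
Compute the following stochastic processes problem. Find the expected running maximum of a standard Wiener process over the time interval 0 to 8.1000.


E(max B(s)) = sqrt(2t/pi)
= sqrt(2*8.1000/pi)
= sqrt(5.1566)
= 2.2708

2.2708


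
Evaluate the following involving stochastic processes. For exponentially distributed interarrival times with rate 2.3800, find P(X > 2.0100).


P(X > t) = exp(-lambda * t)
= exp(-2.3800 * 2.0100)
= exp(-4.7838) = 0.0084

0.0084


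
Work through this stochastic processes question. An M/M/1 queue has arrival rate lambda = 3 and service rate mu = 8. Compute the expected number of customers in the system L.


rho = 3/8 = 0.3750
L = rho/(1-rho)
= 0.3750/0.6250
= 0.6000

0.6000


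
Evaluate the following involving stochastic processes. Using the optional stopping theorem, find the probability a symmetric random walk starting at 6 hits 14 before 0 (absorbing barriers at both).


By optional stopping theorem: E(M at tau) = M(0) = 6
P(hit 14)*14 + P(hit 0)*0 = 6
P(hit 14) = (6 - 0)/(14 - 0) = 3/7 = 0.4286

0.4286


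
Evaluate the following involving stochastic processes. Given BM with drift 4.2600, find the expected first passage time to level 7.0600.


Expected first passage time = a/mu
= 7.0600/4.2600
= 1.6573

1.6573


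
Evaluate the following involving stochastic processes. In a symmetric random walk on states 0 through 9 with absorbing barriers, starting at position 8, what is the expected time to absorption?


For symmetric RW on 0,...,N with absorbing barriers, E(i) = i*(N-i)
E(8) = 8 * 1 = 8

8


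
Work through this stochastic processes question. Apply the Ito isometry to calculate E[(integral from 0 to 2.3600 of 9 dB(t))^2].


By Ito isometry: E[(int f dB)^2] = int f^2 dt
= 9^2 * 2.3600
= 81 * 2.3600 = 191.1600

191.1600


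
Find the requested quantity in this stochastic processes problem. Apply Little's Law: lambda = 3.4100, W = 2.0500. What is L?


Little's Law: L = lambda * W
= 3.4100 * 2.0500
= 6.9905

6.9905


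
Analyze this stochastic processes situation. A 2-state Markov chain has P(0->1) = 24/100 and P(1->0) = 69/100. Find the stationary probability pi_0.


Stationary distribution: pi_0 = p10/(p01+p10), pi_1 = p01/(p01+p10)
p01 = 0.2400, p10 = 0.6900
pi_0 = 0.7419

0.7419


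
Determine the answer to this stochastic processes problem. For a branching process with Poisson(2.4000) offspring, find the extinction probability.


Since mu = 2.4000 > 1, extinction prob q < 1.
Solve s = exp(mu*(s-1)) iteratively.
q = 0.1214

0.1214


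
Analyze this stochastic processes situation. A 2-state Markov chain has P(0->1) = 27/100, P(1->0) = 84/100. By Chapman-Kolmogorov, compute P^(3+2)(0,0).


P^5 = P^3 * P^2
Computing via matrix multiplication of the transition matrix.
Entry (0,0) of P^5 = 0.7568

0.7568


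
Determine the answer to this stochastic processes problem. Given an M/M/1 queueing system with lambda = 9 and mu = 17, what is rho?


rho = lambda/mu
= 9/17
= 0.5294

0.5294


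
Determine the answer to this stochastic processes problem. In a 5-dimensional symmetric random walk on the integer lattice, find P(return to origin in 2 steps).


P(return in 2 steps) = P(reverse first step) = 1/(2d)
= 1/10
= 0.1000

0.1000


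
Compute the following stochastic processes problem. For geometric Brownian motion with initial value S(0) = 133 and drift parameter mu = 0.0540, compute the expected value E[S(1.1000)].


E[S(t)] = S(0) * exp(mu * t)
= 133 * exp(0.0540 * 1.1000)
= 133 * 1.0612
= 141.1396

141.1396


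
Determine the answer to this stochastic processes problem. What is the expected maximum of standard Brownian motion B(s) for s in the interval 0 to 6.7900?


E(max B(s)) = sqrt(2t/pi)
= sqrt(2*6.7900/pi)
= sqrt(4.3226)
= 2.0791

2.0791


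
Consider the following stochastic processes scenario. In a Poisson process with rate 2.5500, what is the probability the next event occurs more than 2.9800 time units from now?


P(X > t) = exp(-lambda * t)
= exp(-2.5500 * 2.9800)
= exp(-7.5990) = 5.0095e-04

5.0095e-04


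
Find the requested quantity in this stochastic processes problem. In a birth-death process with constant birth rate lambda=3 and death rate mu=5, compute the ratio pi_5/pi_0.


For birth-death process, pi_n/pi_0 = (lambda/mu)^n
= (3/5)^5
= 0.0778

0.0778


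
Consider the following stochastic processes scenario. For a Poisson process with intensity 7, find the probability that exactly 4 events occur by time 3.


P(N(t)=k) = (lambda*t)^k * exp(-lambda*t) / k!
lambda*t = 21
= 21^4 * exp(-21) / 4!
= 194481 * 7.5826e-10 / 24
= 6.1444e-06

6.1444e-06


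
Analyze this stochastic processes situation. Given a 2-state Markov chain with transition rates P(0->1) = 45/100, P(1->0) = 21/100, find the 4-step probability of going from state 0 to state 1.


Computing P^4 by matrix multiplication.
P = [[0.5500, 0.4500], [0.2100, 0.7900]]
After raising P to the power 4:
P^4(0,1) = 0.6727

0.6727


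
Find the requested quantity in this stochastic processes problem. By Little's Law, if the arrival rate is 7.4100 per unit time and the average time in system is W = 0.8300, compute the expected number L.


Little's Law: L = lambda * W
= 7.4100 * 0.8300
= 6.1503

6.1503


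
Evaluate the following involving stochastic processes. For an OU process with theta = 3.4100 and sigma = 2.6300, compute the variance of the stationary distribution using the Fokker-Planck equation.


Stationary variance = sigma^2 / (2*theta)
= 2.6300^2 / (2*3.4100)
= 6.9169 / 6.8200
= 1.0142

1.0142


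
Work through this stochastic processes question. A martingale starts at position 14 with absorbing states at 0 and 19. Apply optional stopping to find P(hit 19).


By optional stopping theorem: E(M at tau) = M(0) = 14
P(hit 19)*19 + P(hit 0)*0 = 14
P(hit 19) = (14 - 0)/(19 - 0) = 14/19 = 0.7368

0.7368


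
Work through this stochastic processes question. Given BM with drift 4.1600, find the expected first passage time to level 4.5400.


Expected first passage time = a/mu
= 4.5400/4.1600
= 1.0913

1.0913


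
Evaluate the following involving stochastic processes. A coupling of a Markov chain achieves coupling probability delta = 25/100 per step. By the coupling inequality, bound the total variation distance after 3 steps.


TV distance bound <= (1-delta)^n
= (1 - 0.2500)^3
= 0.7500^3
= 0.4219

0.4219


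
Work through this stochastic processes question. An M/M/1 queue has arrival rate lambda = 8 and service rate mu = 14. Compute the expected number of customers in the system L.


rho = 8/14 = 0.5714
L = rho/(1-rho)
= 0.5714/0.4286
= 1.3333

1.3333


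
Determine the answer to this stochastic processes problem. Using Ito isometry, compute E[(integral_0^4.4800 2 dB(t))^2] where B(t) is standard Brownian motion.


By Ito isometry: E[(int f dB)^2] = int f^2 dt
= 2^2 * 4.4800
= 4 * 4.4800 = 17.9200

17.9200


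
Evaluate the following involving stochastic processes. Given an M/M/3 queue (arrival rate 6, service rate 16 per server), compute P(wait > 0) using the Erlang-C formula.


a = lambda/mu = 0.3750
rho = a/c = 0.1250
Erlang-C formula applied:
C(c,a) = 0.0069

0.0069


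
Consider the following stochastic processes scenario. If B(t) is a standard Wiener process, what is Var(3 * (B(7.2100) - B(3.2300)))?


Var(alpha*(B(t)-B(s))) = alpha^2 * (t-s)
= 3^2 * (7.2100 - 3.2300)
= 9 * 3.9800
= 35.8200

35.8200


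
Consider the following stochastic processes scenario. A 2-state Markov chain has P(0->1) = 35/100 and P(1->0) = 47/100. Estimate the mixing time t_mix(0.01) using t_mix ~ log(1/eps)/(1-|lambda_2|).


lambda_2 = |1 - p01 - p10| = |1 - 0.3500 - 0.4700| = 0.1800
t_mix ~ log(1/eps)/(1 - |lambda_2|)
= log(100)/(1 - 0.1800) = 4.6052/0.8200
= 5.6161

5.6161


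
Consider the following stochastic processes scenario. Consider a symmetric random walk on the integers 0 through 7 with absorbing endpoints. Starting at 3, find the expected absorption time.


For symmetric RW on 0,...,N with absorbing barriers, E(i) = i*(N-i)
E(3) = 3 * 4 = 12

12


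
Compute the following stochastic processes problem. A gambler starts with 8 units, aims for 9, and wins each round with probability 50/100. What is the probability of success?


p = 1/2: P(win) = i/N = 8/9
= 0.8889

0.8889


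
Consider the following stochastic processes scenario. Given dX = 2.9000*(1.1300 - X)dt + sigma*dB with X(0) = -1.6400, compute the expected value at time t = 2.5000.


E[X(t)] = mu + (X(0) - mu)*exp(-theta*t)
= 1.1300 + (-1.6400 - 1.1300)*exp(-2.9000*2.5000)
= 1.1300 + -2.7700 * 7.1017e-04
= 1.1280

1.1280


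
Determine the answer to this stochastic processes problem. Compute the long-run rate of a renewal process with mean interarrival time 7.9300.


Long-run renewal rate = 1/E(X)
= 1/7.9300
= 0.1261

0.1261


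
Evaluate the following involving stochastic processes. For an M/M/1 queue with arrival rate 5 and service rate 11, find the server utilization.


rho = lambda/mu
= 5/11
= 0.4545

0.4545


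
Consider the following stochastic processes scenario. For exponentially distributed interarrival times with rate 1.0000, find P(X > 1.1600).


P(X > t) = exp(-lambda * t)
= exp(-1.0000 * 1.1600)
= exp(-1.1600) = 0.3135

0.3135


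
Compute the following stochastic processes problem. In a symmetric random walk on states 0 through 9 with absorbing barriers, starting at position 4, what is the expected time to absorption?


For symmetric RW on 0,...,N with absorbing barriers, E(i) = i*(N-i)
E(4) = 4 * 5 = 20

20


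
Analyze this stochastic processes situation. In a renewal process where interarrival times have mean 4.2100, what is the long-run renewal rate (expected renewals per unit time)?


Long-run renewal rate = 1/E(X)
= 1/4.2100
= 0.2375

0.2375


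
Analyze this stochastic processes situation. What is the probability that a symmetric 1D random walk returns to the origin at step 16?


P(S(16) = 0) = C(16,8) / 4^8
= 12870 / 65536
= 0.1964

0.1964


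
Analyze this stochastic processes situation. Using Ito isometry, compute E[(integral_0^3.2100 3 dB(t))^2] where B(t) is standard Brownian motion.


By Ito isometry: E[(int f dB)^2] = int f^2 dt
= 3^2 * 3.2100
= 9 * 3.2100 = 28.8900

28.8900


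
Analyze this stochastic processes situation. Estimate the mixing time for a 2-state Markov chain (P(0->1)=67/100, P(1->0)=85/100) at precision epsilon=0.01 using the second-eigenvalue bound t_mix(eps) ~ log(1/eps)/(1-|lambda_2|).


lambda_2 = |1 - p01 - p10| = |1 - 0.6700 - 0.8500| = 0.5200
t_mix ~ log(1/eps)/(1 - |lambda_2|)
= log(100)/(1 - 0.5200) = 4.6052/0.4800
= 9.5941

9.5941


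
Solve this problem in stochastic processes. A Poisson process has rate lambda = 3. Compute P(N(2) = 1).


P(N(t)=k) = (lambda*t)^k * exp(-lambda*t) / k!
lambda*t = 6
= 6^1 * exp(-6) / 1!
= 6 * 0.0025 / 1
= 0.0149

0.0149


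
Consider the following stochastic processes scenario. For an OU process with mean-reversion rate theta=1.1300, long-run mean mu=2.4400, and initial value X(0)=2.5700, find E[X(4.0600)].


E[X(t)] = mu + (X(0) - mu)*exp(-theta*t)
= 2.4400 + (2.5700 - 2.4400)*exp(-1.1300*4.0600)
= 2.4400 + 0.1300 * 0.0102
= 2.4413

2.4413


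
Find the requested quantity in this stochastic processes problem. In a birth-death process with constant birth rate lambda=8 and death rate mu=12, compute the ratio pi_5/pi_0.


For birth-death process, pi_n/pi_0 = (lambda/mu)^n
= (8/12)^5
= 0.1317

0.1317


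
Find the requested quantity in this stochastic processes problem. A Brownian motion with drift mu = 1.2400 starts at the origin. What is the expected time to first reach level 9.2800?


Expected first passage time = a/mu
= 9.2800/1.2400
= 7.4839

7.4839


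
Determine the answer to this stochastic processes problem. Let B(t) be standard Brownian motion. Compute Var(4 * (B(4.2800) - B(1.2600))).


Var(alpha*(B(t)-B(s))) = alpha^2 * (t-s)
= 4^2 * (4.2800 - 1.2600)
= 16 * 3.0200
= 48.3200

48.3200


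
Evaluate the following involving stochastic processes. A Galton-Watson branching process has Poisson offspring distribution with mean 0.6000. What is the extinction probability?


Since mu = 0.6000 <= 1, extinction probability = 1.

1.0000


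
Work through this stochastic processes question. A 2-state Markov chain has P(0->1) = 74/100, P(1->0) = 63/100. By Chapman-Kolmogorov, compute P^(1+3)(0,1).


P^4 = P^1 * P^3
Computing via matrix multiplication of the transition matrix.
Entry (0,1) of P^4 = 0.5300

0.5300


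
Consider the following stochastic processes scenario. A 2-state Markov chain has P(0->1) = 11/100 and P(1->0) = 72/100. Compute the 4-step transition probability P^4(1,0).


Computing P^4 by matrix multiplication.
P = [[0.8900, 0.1100], [0.7200, 0.2800]]
After raising P to the power 4:
P^4(1,0) = 0.8667

0.8667


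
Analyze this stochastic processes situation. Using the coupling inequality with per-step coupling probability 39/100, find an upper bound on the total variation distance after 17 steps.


TV distance bound <= (1-delta)^n
= (1 - 0.3900)^17
= 0.6100^17
= 2.2419e-04

2.2419e-04


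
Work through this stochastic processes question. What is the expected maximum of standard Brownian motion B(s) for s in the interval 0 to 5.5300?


E(max B(s)) = sqrt(2t/pi)
= sqrt(2*5.5300/pi)
= sqrt(3.5205)
= 1.8763

1.8763


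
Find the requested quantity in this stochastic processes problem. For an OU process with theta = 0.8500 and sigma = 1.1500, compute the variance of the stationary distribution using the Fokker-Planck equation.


Stationary variance = sigma^2 / (2*theta)
= 1.1500^2 / (2*0.8500)
= 1.3225 / 1.7000
= 0.7779

0.7779


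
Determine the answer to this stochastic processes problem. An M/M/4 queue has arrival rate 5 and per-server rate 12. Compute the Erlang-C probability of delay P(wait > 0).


a = lambda/mu = 0.4167
rho = a/c = 0.1042
Erlang-C formula applied:
C(c,a) = 9.2417e-04

9.2417e-04


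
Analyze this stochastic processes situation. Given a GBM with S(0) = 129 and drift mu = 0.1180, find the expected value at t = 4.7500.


E[S(t)] = S(0) * exp(mu * t)
= 129 * exp(0.1180 * 4.7500)
= 129 * 1.7515
= 225.9497

225.9497


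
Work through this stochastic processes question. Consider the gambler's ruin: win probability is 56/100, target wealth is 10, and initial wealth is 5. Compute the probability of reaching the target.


Gambler's ruin formula:
r = q/p = 0.4400/0.5600 = 0.7857
P(win) = (1 - r^i)/(1 - r^N)
= (1 - 0.7857^5)/(1 - 0.7857^10)
= 0.7696

0.7696


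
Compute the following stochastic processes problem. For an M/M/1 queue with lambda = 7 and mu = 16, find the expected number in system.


rho = 7/16 = 0.4375
L = rho/(1-rho)
= 0.4375/0.5625
= 0.7778

0.7778


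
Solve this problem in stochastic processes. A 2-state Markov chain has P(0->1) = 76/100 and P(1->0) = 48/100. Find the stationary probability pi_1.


Stationary distribution: pi_0 = p10/(p01+p10), pi_1 = p01/(p01+p10)
p01 = 0.7600, p10 = 0.4800
pi_1 = 0.6129

0.6129


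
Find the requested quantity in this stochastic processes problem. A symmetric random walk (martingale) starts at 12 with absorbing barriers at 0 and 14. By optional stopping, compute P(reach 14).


By optional stopping theorem: E(M at tau) = M(0) = 12
P(hit 14)*14 + P(hit 0)*0 = 12
P(hit 14) = (12 - 0)/(14 - 0) = 6/7 = 0.8571

0.8571


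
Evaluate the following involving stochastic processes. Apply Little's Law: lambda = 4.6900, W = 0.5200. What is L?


Little's Law: L = lambda * W
= 4.6900 * 0.5200
= 2.4388

2.4388


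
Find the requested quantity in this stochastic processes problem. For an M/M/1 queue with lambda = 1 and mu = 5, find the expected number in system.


rho = 1/5 = 0.2000
L = rho/(1-rho)
= 0.2000/0.8000
= 0.2500

0.2500


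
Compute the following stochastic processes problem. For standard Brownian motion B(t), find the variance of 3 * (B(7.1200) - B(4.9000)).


Var(alpha*(B(t)-B(s))) = alpha^2 * (t-s)
= 3^2 * (7.1200 - 4.9000)
= 9 * 2.2200
= 19.9800

19.9800


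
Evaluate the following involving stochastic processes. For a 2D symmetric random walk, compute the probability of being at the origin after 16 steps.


P = C(16,8)^2 / 4^16
= 12870^2 / 4294967296
= 165636900 / 4294967296
= 0.0386

0.0386


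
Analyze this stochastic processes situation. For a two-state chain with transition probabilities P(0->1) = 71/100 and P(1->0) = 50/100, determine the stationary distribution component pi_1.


Stationary distribution: pi_0 = p10/(p01+p10), pi_1 = p01/(p01+p10)
p01 = 0.7100, p10 = 0.5000
pi_1 = 0.5868

0.5868


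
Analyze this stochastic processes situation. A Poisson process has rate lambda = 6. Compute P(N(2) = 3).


P(N(t)=k) = (lambda*t)^k * exp(-lambda*t) / k!
lambda*t = 12
= 12^3 * exp(-12) / 3!
= 1728 * 6.1442e-06 / 6
= 0.0018

0.0018


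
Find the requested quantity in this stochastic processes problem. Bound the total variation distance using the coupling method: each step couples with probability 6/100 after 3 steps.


TV distance bound <= (1-delta)^n
= (1 - 0.0600)^3
= 0.9400^3
= 0.8306

0.8306


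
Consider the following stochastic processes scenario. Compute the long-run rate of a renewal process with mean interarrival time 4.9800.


Long-run renewal rate = 1/E(X)
= 1/4.9800
= 0.2008

0.2008


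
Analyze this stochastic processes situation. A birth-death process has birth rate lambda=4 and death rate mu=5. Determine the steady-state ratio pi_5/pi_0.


For birth-death process, pi_n/pi_0 = (lambda/mu)^n
= (4/5)^5
= 0.3277

0.3277


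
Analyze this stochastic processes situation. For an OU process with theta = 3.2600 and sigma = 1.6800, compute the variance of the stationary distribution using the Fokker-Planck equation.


Stationary variance = sigma^2 / (2*theta)
= 1.6800^2 / (2*3.2600)
= 2.8224 / 6.5200
= 0.4329

0.4329


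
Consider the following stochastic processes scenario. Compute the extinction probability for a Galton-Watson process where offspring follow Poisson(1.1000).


Since mu = 1.1000 > 1, extinction prob q < 1.
Solve s = exp(mu*(s-1)) iteratively.
q = 0.8239

0.8239


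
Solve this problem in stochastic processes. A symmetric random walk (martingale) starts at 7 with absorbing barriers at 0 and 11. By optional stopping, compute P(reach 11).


By optional stopping theorem: E(M at tau) = M(0) = 7
P(hit 11)*11 + P(hit 0)*0 = 7
P(hit 11) = (7 - 0)/(11 - 0) = 7/11 = 0.6364

0.6364


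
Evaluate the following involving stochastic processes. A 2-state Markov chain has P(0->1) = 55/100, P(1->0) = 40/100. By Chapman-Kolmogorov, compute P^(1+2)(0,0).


P^3 = P^1 * P^2
Computing via matrix multiplication of the transition matrix.
Entry (0,0) of P^3 = 0.4211

0.4211


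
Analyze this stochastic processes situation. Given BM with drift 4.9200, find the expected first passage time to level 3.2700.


Expected first passage time = a/mu
= 3.2700/4.9200
= 0.6646

0.6646


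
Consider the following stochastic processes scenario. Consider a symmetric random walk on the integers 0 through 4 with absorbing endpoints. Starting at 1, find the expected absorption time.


For symmetric RW on 0,...,N with absorbing barriers, E(i) = i*(N-i)
E(1) = 1 * 3 = 3

3


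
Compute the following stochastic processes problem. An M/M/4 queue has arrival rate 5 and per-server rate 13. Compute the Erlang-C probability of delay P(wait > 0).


a = lambda/mu = 0.3846
rho = a/c = 0.0962
Erlang-C formula applied:
C(c,a) = 6.8669e-04

6.8669e-04


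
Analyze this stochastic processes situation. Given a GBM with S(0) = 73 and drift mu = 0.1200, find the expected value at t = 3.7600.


E[S(t)] = S(0) * exp(mu * t)
= 73 * exp(0.1200 * 3.7600)
= 73 * 1.5702
= 114.6243

114.6243


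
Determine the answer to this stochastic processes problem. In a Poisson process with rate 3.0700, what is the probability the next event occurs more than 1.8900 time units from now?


P(X > t) = exp(-lambda * t)
= exp(-3.0700 * 1.8900)
= exp(-5.8023) = 0.0030

0.0030


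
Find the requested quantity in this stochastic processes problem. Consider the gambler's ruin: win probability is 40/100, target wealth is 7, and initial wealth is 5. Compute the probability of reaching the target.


Gambler's ruin formula:
r = q/p = 0.6000/0.4000 = 1.5000
P(win) = (1 - r^i)/(1 - r^N)
= (1 - 1.5000^5)/(1 - 1.5000^7)
= 0.4099

0.4099


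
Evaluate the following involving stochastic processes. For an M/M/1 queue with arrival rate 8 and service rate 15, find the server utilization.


rho = lambda/mu
= 8/15
= 0.5333

0.5333


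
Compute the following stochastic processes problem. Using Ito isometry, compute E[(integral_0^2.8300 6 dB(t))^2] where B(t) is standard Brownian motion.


By Ito isometry: E[(int f dB)^2] = int f^2 dt
= 6^2 * 2.8300
= 36 * 2.8300 = 101.8800

101.8800


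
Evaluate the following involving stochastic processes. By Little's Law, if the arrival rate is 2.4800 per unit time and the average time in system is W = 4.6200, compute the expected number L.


Little's Law: L = lambda * W
= 2.4800 * 4.6200
= 11.4576

11.4576


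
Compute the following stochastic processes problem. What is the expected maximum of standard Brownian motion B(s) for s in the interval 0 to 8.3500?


E(max B(s)) = sqrt(2t/pi)
= sqrt(2*8.3500/pi)
= sqrt(5.3158)
= 2.3056

2.3056


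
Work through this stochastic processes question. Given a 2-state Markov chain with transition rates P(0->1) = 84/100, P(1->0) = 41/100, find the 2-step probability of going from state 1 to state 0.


Computing P^2 by matrix multiplication.
P = [[0.1600, 0.8400], [0.4100, 0.5900]]
After raising P to the power 2:
P^2(1,0) = 0.3075

0.3075


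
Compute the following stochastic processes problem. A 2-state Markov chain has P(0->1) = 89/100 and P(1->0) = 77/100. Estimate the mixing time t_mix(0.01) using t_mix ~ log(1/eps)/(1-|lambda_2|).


lambda_2 = |1 - p01 - p10| = |1 - 0.8900 - 0.7700| = 0.6600
t_mix ~ log(1/eps)/(1 - |lambda_2|)
= log(100)/(1 - 0.6600) = 4.6052/0.3400
= 13.5446

13.5446


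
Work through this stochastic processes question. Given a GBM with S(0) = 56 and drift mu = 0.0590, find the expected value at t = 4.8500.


E[S(t)] = S(0) * exp(mu * t)
= 56 * exp(0.0590 * 4.8500)
= 56 * 1.3313
= 74.5524

74.5524


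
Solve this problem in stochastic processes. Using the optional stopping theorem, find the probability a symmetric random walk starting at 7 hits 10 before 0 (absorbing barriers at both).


By optional stopping theorem: E(M at tau) = M(0) = 7
P(hit 10)*10 + P(hit 0)*0 = 7
P(hit 10) = (7 - 0)/(10 - 0) = 7/10 = 0.7000

0.7000


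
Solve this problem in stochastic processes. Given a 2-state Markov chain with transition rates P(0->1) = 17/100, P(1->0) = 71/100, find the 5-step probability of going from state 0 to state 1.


Computing P^5 by matrix multiplication.
P = [[0.8300, 0.1700], [0.7100, 0.2900]]
After raising P to the power 5:
P^5(0,1) = 0.1932

0.1932


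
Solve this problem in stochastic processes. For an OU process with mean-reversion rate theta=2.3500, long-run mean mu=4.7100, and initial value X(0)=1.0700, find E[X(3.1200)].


E[X(t)] = mu + (X(0) - mu)*exp(-theta*t)
= 4.7100 + (1.0700 - 4.7100)*exp(-2.3500*3.1200)
= 4.7100 + -3.6400 * 6.5426e-04
= 4.7076

4.7076


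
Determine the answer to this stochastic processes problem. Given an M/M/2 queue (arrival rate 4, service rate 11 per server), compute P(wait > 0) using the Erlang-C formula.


a = lambda/mu = 0.3636
rho = a/c = 0.1818
Erlang-C formula applied:
C(c,a) = 0.0559

0.0559


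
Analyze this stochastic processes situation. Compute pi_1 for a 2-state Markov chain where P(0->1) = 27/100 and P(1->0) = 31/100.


Stationary distribution: pi_0 = p10/(p01+p10), pi_1 = p01/(p01+p10)
p01 = 0.2700, p10 = 0.3100
pi_1 = 0.4655

0.4655


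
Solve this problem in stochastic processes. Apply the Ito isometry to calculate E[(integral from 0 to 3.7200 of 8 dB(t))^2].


By Ito isometry: E[(int f dB)^2] = int f^2 dt
= 8^2 * 3.7200
= 64 * 3.7200 = 238.0800

238.0800


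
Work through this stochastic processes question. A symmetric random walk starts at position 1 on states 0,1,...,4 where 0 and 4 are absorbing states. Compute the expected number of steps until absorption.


For symmetric RW on 0,...,N with absorbing barriers, E(i) = i*(N-i)
E(1) = 1 * 3 = 3

3


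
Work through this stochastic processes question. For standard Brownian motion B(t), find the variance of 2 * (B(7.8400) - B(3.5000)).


Var(alpha*(B(t)-B(s))) = alpha^2 * (t-s)
= 2^2 * (7.8400 - 3.5000)
= 4 * 4.3400
= 17.3600

17.3600


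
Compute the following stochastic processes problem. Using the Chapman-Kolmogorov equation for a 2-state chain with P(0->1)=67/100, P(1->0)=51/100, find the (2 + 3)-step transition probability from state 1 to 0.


P^5 = P^2 * P^3
Computing via matrix multiplication of the transition matrix.
Entry (1,0) of P^5 = 0.4323

0.4323


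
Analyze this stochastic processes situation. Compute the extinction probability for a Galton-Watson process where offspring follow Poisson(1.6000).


Since mu = 1.6000 > 1, extinction prob q < 1.
Solve s = exp(mu*(s-1)) iteratively.
q = 0.3580

0.3580


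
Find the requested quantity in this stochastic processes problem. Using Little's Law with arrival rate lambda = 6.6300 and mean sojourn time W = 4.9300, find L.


Little's Law: L = lambda * W
= 6.6300 * 4.9300
= 32.6859

32.6859


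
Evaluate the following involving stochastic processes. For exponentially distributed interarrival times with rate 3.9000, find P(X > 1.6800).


P(X > t) = exp(-lambda * t)
= exp(-3.9000 * 1.6800)
= exp(-6.5520) = 0.0014

0.0014


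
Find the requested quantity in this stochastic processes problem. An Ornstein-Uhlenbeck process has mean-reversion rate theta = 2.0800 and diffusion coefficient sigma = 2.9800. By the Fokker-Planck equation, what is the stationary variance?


Stationary variance = sigma^2 / (2*theta)
= 2.9800^2 / (2*2.0800)
= 8.8804 / 4.1600
= 2.1347

2.1347


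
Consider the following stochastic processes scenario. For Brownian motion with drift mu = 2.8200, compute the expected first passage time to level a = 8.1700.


Expected first passage time = a/mu
= 8.1700/2.8200
= 2.8972

2.8972


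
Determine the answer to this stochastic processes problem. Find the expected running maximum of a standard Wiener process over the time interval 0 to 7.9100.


E(max B(s)) = sqrt(2t/pi)
= sqrt(2*7.9100/pi)
= sqrt(5.0357)
= 2.2440

2.2440


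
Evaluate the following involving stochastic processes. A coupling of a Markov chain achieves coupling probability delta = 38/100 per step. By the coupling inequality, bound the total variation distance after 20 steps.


TV distance bound <= (1-delta)^n
= (1 - 0.3800)^20
= 0.6200^20
= 7.0442e-05

7.0442e-05


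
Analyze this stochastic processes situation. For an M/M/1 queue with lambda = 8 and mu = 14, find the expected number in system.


rho = 8/14 = 0.5714
L = rho/(1-rho)
= 0.5714/0.4286
= 1.3333

1.3333


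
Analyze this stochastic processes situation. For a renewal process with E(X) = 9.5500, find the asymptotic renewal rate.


Long-run renewal rate = 1/E(X)
= 1/9.5500
= 0.1047

0.1047


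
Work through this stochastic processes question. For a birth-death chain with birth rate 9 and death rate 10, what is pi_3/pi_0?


For birth-death process, pi_n/pi_0 = (lambda/mu)^n
= (9/10)^3
= 0.7290

0.7290


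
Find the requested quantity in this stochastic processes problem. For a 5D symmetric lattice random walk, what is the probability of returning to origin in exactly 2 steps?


P(return in 2 steps) = P(reverse first step) = 1/(2d)
= 1/10
= 0.1000

0.1000


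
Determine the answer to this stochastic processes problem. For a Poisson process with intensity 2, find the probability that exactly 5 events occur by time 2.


P(N(t)=k) = (lambda*t)^k * exp(-lambda*t) / k!
lambda*t = 4
= 4^5 * exp(-4) / 5!
= 1024 * 0.0183 / 120
= 0.1563

0.1563


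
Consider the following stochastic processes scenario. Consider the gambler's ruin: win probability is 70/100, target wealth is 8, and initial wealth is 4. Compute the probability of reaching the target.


Gambler's ruin formula:
r = q/p = 0.3000/0.7000 = 0.4286
P(win) = (1 - r^i)/(1 - r^N)
= (1 - 0.4286^4)/(1 - 0.4286^8)
= 0.9674

0.9674
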